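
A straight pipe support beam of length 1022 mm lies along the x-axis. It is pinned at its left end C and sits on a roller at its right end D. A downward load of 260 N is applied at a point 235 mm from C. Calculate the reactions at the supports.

ΣM about C: D_y·1022 − 260·235 = 0 → D_y = 61100/1022 = 59.7847 ≈ 59.78 N.
ΣF_y = 0: C_y + 59.7847 − 260 = 0 → C_y = 200.2 N.
ΣF_x = 0: no horizontal applied forces, so C_x = 0.

C_x = 0, C_y = 200.2 N, D_y = 59.78 N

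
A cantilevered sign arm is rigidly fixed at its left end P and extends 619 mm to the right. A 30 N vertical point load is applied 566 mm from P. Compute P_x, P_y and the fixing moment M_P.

ΣF_x = 0: P_x = 0.
ΣF_y = 0: P_y − 30 = 0 → P_y = 30.00 N.
ΣM about P: M_P − 30·566 = 0 → M_P = 16980 N·mm.

P_x = 0, P_y = 30.00 N, M_P = 16980 N·mm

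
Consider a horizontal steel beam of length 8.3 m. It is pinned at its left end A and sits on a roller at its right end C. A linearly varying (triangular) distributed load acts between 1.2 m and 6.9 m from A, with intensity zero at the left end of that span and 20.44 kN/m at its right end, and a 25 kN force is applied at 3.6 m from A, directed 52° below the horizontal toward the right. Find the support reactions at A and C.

A_x = -15.39 kN, A_y = 34.32 kN, C_y = 43.64 kN

Resultant of the triangular load: ½ × 20.44 × 5.7 = 58.254 kN, acting at 5 m from A (one-third of the span from the peak).
Moments about A: C_y·8.3 − (½·20.44·5.7)·5 − 25·sin52°·3.6 = 0 → C_y = 362.191/8.3 = 43.6375 ≈ 43.64 kN.
ΣF_y = 0: A_y + 43.6375 − ½·20.44·5.7 − 25·sin52° = 0 → A_y = 34.32 kN.
ΣF_x = 0: A_x + 25·cos52° = 0 → A_x = -15.39 kN.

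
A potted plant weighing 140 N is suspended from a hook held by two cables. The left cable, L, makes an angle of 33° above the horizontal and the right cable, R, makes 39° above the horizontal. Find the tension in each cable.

ΣF_x = 0: −T_L·cos33° + T_R·cos39° = 0 → T_R = 1.07917·T_L.
ΣF_y = 0: T_L·sin33° + T_R·sin39° = 140.
Substitute: T_L·(0.544639 + 1.07917·0.62932) = 140 → T_L = 114.399 ≈ 114.4 N.
Then T_R = 1.07917 × 114.399 = 123.5 N.

T_L = 114.4 N, T_R = 123.5 N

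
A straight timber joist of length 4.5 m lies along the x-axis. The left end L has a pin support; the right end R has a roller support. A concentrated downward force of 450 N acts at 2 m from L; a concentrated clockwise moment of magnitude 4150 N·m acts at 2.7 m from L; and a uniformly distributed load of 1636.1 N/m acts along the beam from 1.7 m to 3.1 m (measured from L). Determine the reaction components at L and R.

L_x = 0, L_y = 396.7 N, R_y = 2344 N

Resultant of the distributed load: 1636.1 × 1.4 = 2290.54 N at 2.4 m from L.
Moments about L: R_y·4.5 − 450·2 − 4150 − (1636.1·1.4)·2.4 = 0 → R_y = 10547.296/4.5 = 2343.84 ≈ 2344 N.
ΣF_y = 0: L_y + 2343.84 − 450 − 1636.1·1.4 = 0 → L_y = 396.7 N.
ΣF_x = 0: no horizontal applied forces, so L_x = 0.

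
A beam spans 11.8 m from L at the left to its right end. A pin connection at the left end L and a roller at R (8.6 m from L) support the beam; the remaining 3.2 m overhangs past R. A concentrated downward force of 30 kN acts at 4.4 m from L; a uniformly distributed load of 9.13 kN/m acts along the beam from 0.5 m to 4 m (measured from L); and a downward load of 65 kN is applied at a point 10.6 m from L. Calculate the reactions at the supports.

Resultant of the distributed load: 9.13 × 3.5 = 31.955 kN at 2.25 m from L.
Taking moments about L: R_y·8.6 − 30·4.4 − (9.13·3.5)·2.25 − 65·10.6 = 0 → R_y = 892.89875/8.6 = 103.825 ≈ 103.8 kN.
ΣF_y = 0: L_y + 103.825 − 30 − 9.13·3.5 − 65 = 0 → L_y = 23.13 kN.
ΣF_x = 0: no horizontal applied forces, so L_x = 0.

L_x = 0, L_y = 23.13 kN, R_y = 103.8 kN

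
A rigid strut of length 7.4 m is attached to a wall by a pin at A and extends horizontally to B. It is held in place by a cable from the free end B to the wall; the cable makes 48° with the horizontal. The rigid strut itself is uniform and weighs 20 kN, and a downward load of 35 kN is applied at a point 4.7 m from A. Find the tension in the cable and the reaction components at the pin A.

ΣM about A: T·sin48°·7.4 − 20·3.7 − 35·4.7 = 0 → T = 238.5/(7.4·0.743145) = 43.3694 ≈ 43.37 kN.
ΣF_x = 0: A_x − T·cos48° = 0 → A_x = 43.3694 × 0.669131 = 29.02 kN.
ΣF_y = 0: A_y + T·sin48° − 20 − 35 = 0 → A_y = 55 − 43.3694 × 0.743145 = 22.77 kN.

T = 43.37 kN, A_x = 29.02 kN, A_y = 22.77 kN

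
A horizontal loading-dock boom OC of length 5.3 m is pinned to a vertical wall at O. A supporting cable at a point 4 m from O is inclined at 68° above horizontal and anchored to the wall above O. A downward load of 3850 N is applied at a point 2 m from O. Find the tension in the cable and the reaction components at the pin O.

ΣM about O: T·sin68°·4 − 3850·2 = 0 → T = 7700/(4·0.927184) = 2076.18 ≈ 2076 N.
ΣF_x = 0: O_x − T·cos68° = 0 → O_x = 2076.18 × 0.374607 = 777.8 N.
ΣF_y = 0: O_y + T·sin68° − 3850 = 0 → O_y = 3850 − 2076.18 × 0.927184 = 1925 N.

T = 2076 N, O_x = 777.8 N, O_y = 1925 N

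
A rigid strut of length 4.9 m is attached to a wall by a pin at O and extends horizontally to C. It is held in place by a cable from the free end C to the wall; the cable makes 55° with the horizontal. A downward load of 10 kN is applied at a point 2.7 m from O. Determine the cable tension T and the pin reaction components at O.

T = 6.727 kN, O_x = 3.858 kN, O_y = 4.490 kN

ΣM about O: T·sin55°·4.9 − 10·2.7 = 0 → T = 27/(4.9·0.819152) = 6.72672 ≈ 6.727 kN.
ΣF_x = 0: O_x − T·cos55° = 0 → O_x = 6.72672 × 0.573576 = 3.858 kN.
ΣF_y = 0: O_y + T·sin55° − 10 = 0 → O_y = 10 − 6.72672 × 0.819152 = 4.490 kN.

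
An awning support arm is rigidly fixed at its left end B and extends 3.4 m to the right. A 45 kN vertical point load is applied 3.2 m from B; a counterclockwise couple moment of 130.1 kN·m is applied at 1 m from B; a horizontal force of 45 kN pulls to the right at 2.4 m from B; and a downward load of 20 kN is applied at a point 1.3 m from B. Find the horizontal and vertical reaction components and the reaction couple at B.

B_x = -45.00 kN, B_y = 65.00 kN, M_B = 39.90 kN·m

ΣF_x = 0: B_x + 45 = 0 → B_x = -45.00 kN.
ΣF_y = 0: B_y − 45 − 20 = 0 → B_y = 65.00 kN.
ΣM about B: M_B − 45·3.2 + 130.1 − 20·1.3 = 0 → M_B = 39.90 kN·m.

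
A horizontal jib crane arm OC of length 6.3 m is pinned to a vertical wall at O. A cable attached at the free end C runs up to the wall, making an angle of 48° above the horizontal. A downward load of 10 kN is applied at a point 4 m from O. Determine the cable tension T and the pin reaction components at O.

ΣM about O: T·sin48°·6.3 − 10·4 = 0 → T = 40/(6.3·0.743145) = 8.5437 ≈ 8.544 kN.
ΣF_x = 0: O_x − T·cos48° = 0 → O_x = 8.5437 × 0.669131 = 5.717 kN.
ΣF_y = 0: O_y + T·sin48° − 10 = 0 → O_y = 10 − 8.5437 × 0.743145 = 3.651 kN.

T = 8.544 kN, O_x = 5.717 kN, O_y = 3.651 kN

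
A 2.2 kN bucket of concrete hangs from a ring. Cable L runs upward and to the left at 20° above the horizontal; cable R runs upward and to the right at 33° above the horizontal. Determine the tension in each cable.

T_L = 2.310 kN, T_R = 2.589 kN

ΣF_x = 0: −T_L·cos20° + T_R·cos33° = 0 → T_R = 1.12045·T_L.
ΣF_y = 0: T_L·sin20° + T_R·sin33° = 2.2.
Substitute: T_L·(0.34202 + 1.12045·0.544639) = 2.2 → T_L = 2.31029 ≈ 2.310 kN.
Then T_R = 1.12045 × 2.31029 = 2.589 kN.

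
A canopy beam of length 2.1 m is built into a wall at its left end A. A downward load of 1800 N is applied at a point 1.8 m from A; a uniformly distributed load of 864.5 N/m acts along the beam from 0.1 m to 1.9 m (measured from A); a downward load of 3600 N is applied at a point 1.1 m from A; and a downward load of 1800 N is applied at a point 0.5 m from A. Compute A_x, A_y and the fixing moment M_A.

Resultant of the distributed load: 864.5 × 1.8 = 1556.1 N at 1 m from A.
ΣF_x = 0: A_x = 0.
ΣF_y = 0: A_y − 1800 − 864.5·1.8 − 3600 − 1800 = 0 → A_y = 8756 N.
ΣM about A: M_A − 1800·1.8 − (864.5·1.8)·1 − 3600·1.1 − 1800·0.5 = 0 → M_A = 9656 N·m.

A_x = 0, A_y = 8756 N, M_A = 9656 N·m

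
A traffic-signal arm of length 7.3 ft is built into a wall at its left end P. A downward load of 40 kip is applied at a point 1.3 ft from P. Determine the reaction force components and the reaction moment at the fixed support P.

ΣF_x = 0: P_x = 0.
ΣF_y = 0: P_y − 40 = 0 → P_y = 40.00 kip.
ΣM about P: M_P − 40·1.3 = 0 → M_P = 52.00 kip·ft.

P_x = 0, P_y = 40.00 kip, M_P = 52.00 kip·ft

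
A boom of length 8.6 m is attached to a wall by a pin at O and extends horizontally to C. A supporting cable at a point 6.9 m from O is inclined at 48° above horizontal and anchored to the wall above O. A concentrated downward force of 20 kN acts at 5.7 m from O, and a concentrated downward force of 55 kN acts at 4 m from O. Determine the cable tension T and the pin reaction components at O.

ΣM about O: T·sin48°·6.9 − 20·5.7 − 55·4 = 0 → T = 334/(6.9·0.743145) = 65.1364 ≈ 65.14 kN.
ΣF_x = 0: O_x − T·cos48° = 0 → O_x = 65.1364 × 0.669131 = 43.58 kN.
ΣF_y = 0: O_y + T·sin48° − 20 − 55 = 0 → O_y = 75 − 65.1364 × 0.743145 = 26.59 kN.

T = 65.14 kN, O_x = 43.58 kN, O_y = 26.59 kN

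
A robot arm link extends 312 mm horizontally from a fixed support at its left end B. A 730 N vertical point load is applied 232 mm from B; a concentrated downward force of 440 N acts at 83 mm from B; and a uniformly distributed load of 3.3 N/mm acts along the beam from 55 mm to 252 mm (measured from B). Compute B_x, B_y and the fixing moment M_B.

Resultant of the distributed load: 3.3 × 197 = 650.1 N at 153.5 mm from B.
ΣF_x = 0: B_x = 0.
ΣF_y = 0: B_y − 730 − 440 − 3.3·197 = 0 → B_y = 1820 N.
ΣM about B: M_B − 730·232 − 440·83 − (3.3·197)·153.5 = 0 → M_B = 305700 N·mm.

B_x = 0, B_y = 1820 N, M_B = 305700 N·mm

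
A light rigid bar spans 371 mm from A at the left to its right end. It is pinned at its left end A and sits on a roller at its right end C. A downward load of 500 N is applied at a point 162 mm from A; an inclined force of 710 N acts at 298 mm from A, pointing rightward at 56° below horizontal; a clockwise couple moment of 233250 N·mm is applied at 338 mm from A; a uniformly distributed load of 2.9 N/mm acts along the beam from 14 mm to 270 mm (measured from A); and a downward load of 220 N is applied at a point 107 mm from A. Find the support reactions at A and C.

Resultant of the distributed load: 2.9 × 256 = 742.4 N at 142 mm from A.
Taking moments about A: C_y·371 − 500·162 − 710·sin56°·298 − 233250 − (2.9·256)·142 − 220·107 = 0 → C_y = 618619/371 = 1667.44 ≈ 1667 N.
ΣF_y = 0: A_y + 1667.44 − 500 − 710·sin56° − 2.9·256 − 220 = 0 → A_y = 383.6 N.
ΣF_x = 0: A_x + 710·cos56° = 0 → A_x = -397.0 N.

A_x = -397.0 N, A_y = 383.6 N, C_y = 1667 N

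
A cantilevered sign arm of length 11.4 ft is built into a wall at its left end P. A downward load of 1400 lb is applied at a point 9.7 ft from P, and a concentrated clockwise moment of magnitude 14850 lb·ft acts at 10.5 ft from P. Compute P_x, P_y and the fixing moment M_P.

ΣF_x = 0: P_x = 0.
ΣF_y = 0: P_y − 1400 = 0 → P_y = 1400 lb.
ΣM about P: M_P − 1400·9.7 − 14850 = 0 → M_P = 28430 lb·ft.

P_x = 0, P_y = 1400 lb, M_P = 28430 lb·ft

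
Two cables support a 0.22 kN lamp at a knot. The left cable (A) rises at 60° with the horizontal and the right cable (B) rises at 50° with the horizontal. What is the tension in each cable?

T_A = 0.1505 kN, T_B = 0.1171 kN

ΣF_x = 0: −T_A·cos60° + T_B·cos50° = 0 → T_B = 0.777862·T_A.
ΣF_y = 0: T_A·sin60° + T_B·sin50° = 0.22.
Substitute: T_A·(0.866025 + 0.777862·0.766044) = 0.22 → T_A = 0.150489 ≈ 0.1505 kN.
Then T_B = 0.777862 × 0.150489 = 0.1171 kN.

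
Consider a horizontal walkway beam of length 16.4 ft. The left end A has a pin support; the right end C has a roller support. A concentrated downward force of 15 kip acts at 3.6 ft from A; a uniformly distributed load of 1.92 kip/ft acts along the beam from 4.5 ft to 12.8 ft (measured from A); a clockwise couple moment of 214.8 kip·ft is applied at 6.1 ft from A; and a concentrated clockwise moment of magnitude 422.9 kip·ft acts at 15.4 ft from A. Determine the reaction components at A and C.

Resultant of the distributed load: 1.92 × 8.3 = 15.936 kip at 8.65 ft from A.
Taking moments about A: C_y·16.4 − 15·3.6 − (1.92·8.3)·8.65 − 214.8 − 422.9 = 0 → C_y = 829.5464/16.4 = 50.5821 ≈ 50.58 kip.
ΣF_y = 0: A_y + 50.5821 − 15 − 1.92·8.3 = 0 → A_y = -19.65 kip.
ΣF_x = 0: no horizontal applied forces, so A_x = 0.

A_x = 0, A_y = -19.65 kip, C_y = 50.58 kip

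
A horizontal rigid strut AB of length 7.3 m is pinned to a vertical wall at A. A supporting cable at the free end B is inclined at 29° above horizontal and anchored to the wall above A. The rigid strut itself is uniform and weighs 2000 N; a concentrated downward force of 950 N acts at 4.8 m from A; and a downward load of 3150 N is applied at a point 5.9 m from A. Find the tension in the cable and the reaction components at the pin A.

T = 8602 N, A_x = 7524 N, A_y = 1929 N

ΣM about A: T·sin29°·7.3 − 2000·3.65 − 950·4.8 − 3150·5.9 = 0 → T = 30445/(7.3·0.48481) = 8602.44 ≈ 8602 N.
ΣF_x = 0: A_x − T·cos29° = 0 → A_x = 8602.44 × 0.87462 = 7524 N.
ΣF_y = 0: A_y + T·sin29° − 2000 − 950 − 3150 = 0 → A_y = 6100 − 8602.44 × 0.48481 = 1929 N.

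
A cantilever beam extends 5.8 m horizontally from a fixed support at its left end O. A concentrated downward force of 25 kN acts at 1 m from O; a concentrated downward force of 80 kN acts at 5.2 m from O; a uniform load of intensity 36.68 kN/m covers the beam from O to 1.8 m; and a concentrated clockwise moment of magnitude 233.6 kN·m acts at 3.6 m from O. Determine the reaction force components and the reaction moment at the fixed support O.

Resultant of the distributed load: 36.68 × 1.8 = 66.024 kN at 0.9 m from O.
ΣF_x = 0: O_x = 0.
ΣF_y = 0: O_y − 25 − 80 − 36.68·1.8 = 0 → O_y = 171.0 kN.
ΣM about O: M_O − 25·1 − 80·5.2 − (36.68·1.8)·0.9 − 233.6 = 0 → M_O = 734.0 kN·m.

O_x = 0, O_y = 171.0 kN, M_O = 734.0 kN·m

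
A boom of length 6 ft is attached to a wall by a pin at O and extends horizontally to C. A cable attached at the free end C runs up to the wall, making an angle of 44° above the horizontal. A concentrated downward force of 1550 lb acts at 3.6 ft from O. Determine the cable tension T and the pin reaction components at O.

T = 1339 lb, O_x = 963.0 lb, O_y = 620.0 lb

ΣM about O: T·sin44°·6 − 1550·3.6 = 0 → T = 5580/(6·0.694658) = 1338.79 ≈ 1339 lb.
ΣF_x = 0: O_x − T·cos44° = 0 → O_x = 1338.79 × 0.71934 = 963.0 lb.
ΣF_y = 0: O_y + T·sin44° − 1550 = 0 → O_y = 1550 − 1338.79 × 0.694658 = 620.0 lb.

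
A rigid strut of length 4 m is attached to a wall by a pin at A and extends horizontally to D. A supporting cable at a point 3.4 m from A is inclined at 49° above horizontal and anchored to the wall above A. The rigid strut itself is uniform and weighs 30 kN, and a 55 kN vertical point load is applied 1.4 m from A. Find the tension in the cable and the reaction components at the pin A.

T = 53.39 kN, A_x = 35.03 kN, A_y = 44.71 kN

ΣM about A: T·sin49°·3.4 − 30·2 − 55·1.4 = 0 → T = 137/(3.4·0.75471) = 53.3902 ≈ 53.39 kN.
ΣF_x = 0: A_x − T·cos49° = 0 → A_x = 53.3902 × 0.656059 = 35.03 kN.
ΣF_y = 0: A_y + T·sin49° − 30 − 55 = 0 → A_y = 85 − 53.3902 × 0.75471 = 44.71 kN.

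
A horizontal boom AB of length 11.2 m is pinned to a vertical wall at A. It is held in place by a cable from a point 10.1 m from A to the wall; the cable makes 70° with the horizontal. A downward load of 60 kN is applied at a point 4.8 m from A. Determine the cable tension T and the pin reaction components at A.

T = 30.34 kN, A_x = 10.38 kN, A_y = 31.49 kN

ΣM about A: T·sin70°·10.1 − 60·4.8 = 0 → T = 288/(10.1·0.939693) = 30.3449 ≈ 30.34 kN.
ΣF_x = 0: A_x − T·cos70° = 0 → A_x = 30.3449 × 0.34202 = 10.38 kN.
ΣF_y = 0: A_y + T·sin70° − 60 = 0 → A_y = 60 − 30.3449 × 0.939693 = 31.49 kN.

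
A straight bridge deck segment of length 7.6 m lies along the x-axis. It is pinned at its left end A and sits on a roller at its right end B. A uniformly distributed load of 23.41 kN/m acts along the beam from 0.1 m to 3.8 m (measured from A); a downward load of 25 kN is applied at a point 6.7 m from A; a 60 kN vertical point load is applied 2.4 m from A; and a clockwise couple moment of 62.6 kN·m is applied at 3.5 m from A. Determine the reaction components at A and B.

A_x = 0, A_y = 100.2 kN, B_y = 71.45 kN

Resultant of the distributed load: 23.41 × 3.7 = 86.617 kN at 1.95 m from A.
Taking moments about A: B_y·7.6 − (23.41·3.7)·1.95 − 25·6.7 − 60·2.4 − 62.6 = 0 → B_y = 543.00315/7.6 = 71.4478 ≈ 71.45 kN.
ΣF_y = 0: A_y + 71.4478 − 23.41·3.7 − 25 − 60 = 0 → A_y = 100.2 kN.
ΣF_x = 0: no horizontal applied forces, so A_x = 0.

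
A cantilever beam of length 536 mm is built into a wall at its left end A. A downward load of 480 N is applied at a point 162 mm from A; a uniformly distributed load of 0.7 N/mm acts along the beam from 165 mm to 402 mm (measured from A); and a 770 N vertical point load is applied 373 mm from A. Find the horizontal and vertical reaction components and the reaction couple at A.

Resultant of the distributed load: 0.7 × 237 = 165.9 N at 283.5 mm from A.
ΣF_x = 0: A_x = 0.
ΣF_y = 0: A_y − 480 − 0.7·237 − 770 = 0 → A_y = 1416 N.
ΣM about A: M_A − 480·162 − (0.7·237)·283.5 − 770·373 = 0 → M_A = 412000 N·mm.

A_x = 0, A_y = 1416 N, M_A = 412000 N·mm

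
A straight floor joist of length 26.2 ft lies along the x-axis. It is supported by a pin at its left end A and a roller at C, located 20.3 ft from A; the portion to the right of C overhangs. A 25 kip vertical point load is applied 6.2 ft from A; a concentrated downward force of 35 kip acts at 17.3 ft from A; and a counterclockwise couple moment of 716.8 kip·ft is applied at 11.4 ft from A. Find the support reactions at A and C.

ΣM about A: C_y·20.3 − 25·6.2 − 35·17.3 + 716.8 = 0 → C_y = 43.7/20.3 = 2.15271 ≈ 2.153 kip.
ΣF_y = 0: A_y + 2.15271 − 25 − 35 = 0 → A_y = 57.85 kip.
ΣF_x = 0: no horizontal applied forces, so A_x = 0.

A_x = 0, A_y = 57.85 kip, C_y = 2.153 kip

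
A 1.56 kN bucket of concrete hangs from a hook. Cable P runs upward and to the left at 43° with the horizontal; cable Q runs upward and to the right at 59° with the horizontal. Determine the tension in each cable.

T_P = 0.8214 kN, T_Q = 1.166 kN

ΣF_x = 0: −T_P·cos43° + T_Q·cos59° = 0 → T_Q = 1.42·T_P.
ΣF_y = 0: T_P·sin43° + T_Q·sin59° = 1.56.
Substitute: T_P·(0.681998 + 1.42·0.857167) = 1.56 → T_P = 0.821409 ≈ 0.8214 kN.
Then T_Q = 1.42 × 0.821409 = 1.166 kN.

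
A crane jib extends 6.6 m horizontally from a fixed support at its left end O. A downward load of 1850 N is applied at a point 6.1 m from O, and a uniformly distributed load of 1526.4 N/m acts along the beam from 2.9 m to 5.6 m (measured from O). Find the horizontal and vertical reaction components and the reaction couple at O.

O_x = 0, O_y = 5971 N, M_O = 28800 N·m

Resultant of the distributed load: 1526.4 × 2.7 = 4121.28 N at 4.25 m from O.
ΣF_x = 0: O_x = 0.
ΣF_y = 0: O_y − 1850 − 1526.4·2.7 = 0 → O_y = 5971 N.
ΣM about O: M_O − 1850·6.1 − (1526.4·2.7)·4.25 = 0 → M_O = 28800 N·m.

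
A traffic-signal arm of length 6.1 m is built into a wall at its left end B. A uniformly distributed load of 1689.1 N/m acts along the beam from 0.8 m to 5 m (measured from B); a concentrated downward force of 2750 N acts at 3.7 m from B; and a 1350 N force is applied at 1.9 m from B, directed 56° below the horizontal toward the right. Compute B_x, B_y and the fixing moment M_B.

B_x = -754.9 N, B_y = 10960 N, M_B = 32870 N·m

Resultant of the distributed load: 1689.1 × 4.2 = 7094.22 N at 2.9 m from B.
ΣF_x = 0: B_x + 1350·cos56° = 0 → B_x = -754.9 N.
ΣF_y = 0: B_y − 1689.1·4.2 − 2750 − 1350·sin56° = 0 → B_y = 10960 N.
ΣM about B: M_B − (1689.1·4.2)·2.9 − 2750·3.7 − 1350·sin56°·1.9 = 0 → M_B = 32870 N·m.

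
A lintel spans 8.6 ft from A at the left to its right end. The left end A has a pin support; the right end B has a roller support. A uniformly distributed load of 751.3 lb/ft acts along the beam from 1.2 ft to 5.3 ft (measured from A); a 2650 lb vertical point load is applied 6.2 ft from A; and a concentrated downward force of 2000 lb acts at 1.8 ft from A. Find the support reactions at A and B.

A_x = 0, A_y = 4237 lb, B_y = 3493 lb

Resultant of the distributed load: 751.3 × 4.1 = 3080.33 lb at 3.25 ft from A.
ΣM about A: B_y·8.6 − (751.3·4.1)·3.25 − 2650·6.2 − 2000·1.8 = 0 → B_y = 30041.0725/8.6 = 3493.15 ≈ 3493 lb.
ΣF_y = 0: A_y + 3493.15 − 751.3·4.1 − 2650 − 2000 = 0 → A_y = 4237 lb.
ΣF_x = 0: no horizontal applied forces, so A_x = 0.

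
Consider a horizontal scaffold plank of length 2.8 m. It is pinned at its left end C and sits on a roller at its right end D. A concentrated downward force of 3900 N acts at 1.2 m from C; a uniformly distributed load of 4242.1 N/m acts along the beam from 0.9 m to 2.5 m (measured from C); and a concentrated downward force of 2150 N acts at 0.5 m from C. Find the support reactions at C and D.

Resultant of the distributed load: 4242.1 × 1.6 = 6787.36 N at 1.7 m from C.
Moments about C: D_y·2.8 − 3900·1.2 − (4242.1·1.6)·1.7 − 2150·0.5 = 0 → D_y = 17293.512/2.8 = 6176.25 ≈ 6176 N.
ΣF_y = 0: C_y + 6176.25 − 3900 − 4242.1·1.6 − 2150 = 0 → C_y = 6661 N.
ΣF_x = 0: no horizontal applied forces, so C_x = 0.

C_x = 0, C_y = 6661 N, D_y = 6176 N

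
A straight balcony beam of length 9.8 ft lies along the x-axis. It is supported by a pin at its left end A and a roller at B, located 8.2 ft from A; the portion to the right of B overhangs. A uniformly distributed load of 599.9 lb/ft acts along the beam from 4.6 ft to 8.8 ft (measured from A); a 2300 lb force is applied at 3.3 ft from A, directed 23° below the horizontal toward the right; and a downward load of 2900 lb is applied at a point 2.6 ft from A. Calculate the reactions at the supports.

A_x = -2117 lb, A_y = 2978 lb, B_y = 3340 lb

Resultant of the distributed load: 599.9 × 4.2 = 2519.58 lb at 6.7 ft from A.
ΣM about A: B_y·8.2 − (599.9·4.2)·6.7 − 2300·sin23°·3.3 − 2900·2.6 = 0 → B_y = 27386.8/8.2 = 3339.85 ≈ 3340 lb.
ΣF_y = 0: A_y + 3339.85 − 599.9·4.2 − 2300·sin23° − 2900 = 0 → A_y = 2978 lb.
ΣF_x = 0: A_x + 2300·cos23° = 0 → A_x = -2117 lb.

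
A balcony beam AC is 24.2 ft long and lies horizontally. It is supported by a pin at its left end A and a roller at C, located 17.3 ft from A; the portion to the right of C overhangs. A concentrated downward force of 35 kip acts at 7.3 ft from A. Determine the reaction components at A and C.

A_x = 0, A_y = 20.23 kip, C_y = 14.77 kip

Taking moments about A: C_y·17.3 − 35·7.3 = 0 → C_y = 255.5/17.3 = 14.7688 ≈ 14.77 kip.
ΣF_y = 0: A_y + 14.7688 − 35 = 0 → A_y = 20.23 kip.
ΣF_x = 0: no horizontal applied forces, so A_x = 0.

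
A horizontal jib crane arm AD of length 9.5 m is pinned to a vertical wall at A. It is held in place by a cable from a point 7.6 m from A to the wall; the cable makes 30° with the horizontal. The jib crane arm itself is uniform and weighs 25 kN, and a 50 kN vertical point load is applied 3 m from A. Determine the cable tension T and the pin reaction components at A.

T = 70.72 kN, A_x = 61.25 kN, A_y = 39.64 kN

ΣM about A: T·sin30°·7.6 − 25·4.75 − 50·3 = 0 → T = 268.75/(7.6·0.5) = 70.7237 ≈ 70.72 kN.
ΣF_x = 0: A_x − T·cos30° = 0 → A_x = 70.7237 × 0.866025 = 61.25 kN.
ΣF_y = 0: A_y + T·sin30° − 25 − 50 = 0 → A_y = 75 − 70.7237 × 0.5 = 39.64 kN.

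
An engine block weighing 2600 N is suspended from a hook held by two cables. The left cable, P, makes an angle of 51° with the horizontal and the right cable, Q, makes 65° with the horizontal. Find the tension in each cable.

ΣF_x = 0: −T_P·cos51° + T_Q·cos65° = 0 → T_Q = 1.4891·T_P.
ΣF_y = 0: T_P·sin51° + T_Q·sin65° = 2600.
Substitute: T_P·(0.777146 + 1.4891·0.906308) = 2600 → T_P = 1222.53 ≈ 1223 N.
Then T_Q = 1.4891 × 1222.53 = 1820 N.

T_P = 1223 N, T_Q = 1820 N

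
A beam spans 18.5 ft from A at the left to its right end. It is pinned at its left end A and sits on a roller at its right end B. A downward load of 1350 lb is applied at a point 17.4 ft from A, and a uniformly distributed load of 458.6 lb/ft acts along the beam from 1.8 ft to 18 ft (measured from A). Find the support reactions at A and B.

A_x = 0, A_y = 3534 lb, B_y = 5245 lb

Resultant of the distributed load: 458.6 × 16.2 = 7429.32 lb at 9.9 ft from A.
Moments about A: B_y·18.5 − 1350·17.4 − (458.6·16.2)·9.9 = 0 → B_y = 97040.268/18.5 = 5245.42 ≈ 5245 lb.
ΣF_y = 0: A_y + 5245.42 − 1350 − 458.6·16.2 = 0 → A_y = 3534 lb.
ΣF_x = 0: no horizontal applied forces, so A_x = 0.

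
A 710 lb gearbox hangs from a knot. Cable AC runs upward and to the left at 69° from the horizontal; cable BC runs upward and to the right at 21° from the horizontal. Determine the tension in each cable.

ΣF_x = 0: −T_AC·cos69° + T_BC·cos21° = 0 → T_BC = 0.383864·T_AC.
ΣF_y = 0: T_AC·sin69° + T_BC·sin21° = 710.
Substitute: T_AC·(0.93358 + 0.383864·0.358368) = 710 → T_AC = 662.842 ≈ 662.8 lb.
Then T_BC = 0.383864 × 662.842 = 254.4 lb.

T_AC = 662.8 lb, T_BC = 254.4 lb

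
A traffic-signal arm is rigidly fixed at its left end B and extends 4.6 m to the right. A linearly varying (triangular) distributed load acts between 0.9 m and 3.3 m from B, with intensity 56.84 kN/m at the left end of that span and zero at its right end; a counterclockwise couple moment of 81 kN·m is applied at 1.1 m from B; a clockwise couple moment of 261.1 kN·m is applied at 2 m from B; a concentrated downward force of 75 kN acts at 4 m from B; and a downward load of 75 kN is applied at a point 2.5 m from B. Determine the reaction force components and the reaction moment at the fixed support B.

Resultant of the triangular load: ½ × 56.84 × 2.4 = 68.208 kN, acting at 1.7 m from B (one-third of the span from the peak).
ΣF_x = 0: B_x = 0.
ΣF_y = 0: B_y − ½·56.84·2.4 − 75 − 75 = 0 → B_y = 218.2 kN.
ΣM about B: M_B − (½·56.84·2.4)·1.7 + 81 − 261.1 − 75·4 − 75·2.5 = 0 → M_B = 783.6 kN·m.

B_x = 0, B_y = 218.2 kN, M_B = 783.6 kN·m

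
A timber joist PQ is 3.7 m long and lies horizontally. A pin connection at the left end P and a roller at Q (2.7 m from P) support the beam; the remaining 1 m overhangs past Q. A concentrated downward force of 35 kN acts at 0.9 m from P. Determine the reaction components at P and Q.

ΣM about P: Q_y·2.7 − 35·0.9 = 0 → Q_y = 31.5/2.7 = 11.6667 ≈ 11.67 kN.
ΣF_y = 0: P_y + 11.6667 − 35 = 0 → P_y = 23.33 kN.
ΣF_x = 0: no horizontal applied forces, so P_x = 0.

P_x = 0, P_y = 23.33 kN, Q_y = 11.67 kN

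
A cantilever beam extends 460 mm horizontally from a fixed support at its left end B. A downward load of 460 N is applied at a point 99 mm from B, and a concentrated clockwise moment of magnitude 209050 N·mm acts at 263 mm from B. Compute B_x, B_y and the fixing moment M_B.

B_x = 0, B_y = 460.0 N, M_B = 254600 N·mm

ΣF_x = 0: B_x = 0.
ΣF_y = 0: B_y − 460 = 0 → B_y = 460.0 N.
ΣM about B: M_B − 460·99 − 209050 = 0 → M_B = 254600 N·mm.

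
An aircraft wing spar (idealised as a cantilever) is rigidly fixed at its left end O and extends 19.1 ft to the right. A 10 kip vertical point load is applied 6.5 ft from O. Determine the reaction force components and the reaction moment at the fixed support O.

O_x = 0, O_y = 10.00 kip, M_O = 65.00 kip·ft

ΣF_x = 0: O_x = 0.
ΣF_y = 0: O_y − 10 = 0 → O_y = 10.00 kip.
ΣM about O: M_O − 10·6.5 = 0 → M_O = 65.00 kip·ft.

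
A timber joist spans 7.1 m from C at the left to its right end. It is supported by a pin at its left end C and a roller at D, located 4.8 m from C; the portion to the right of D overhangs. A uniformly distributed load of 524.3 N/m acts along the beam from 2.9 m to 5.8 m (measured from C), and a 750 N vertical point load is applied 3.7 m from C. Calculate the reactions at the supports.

Resultant of the distributed load: 524.3 × 2.9 = 1520.47 N at 4.35 m from C.
Taking moments about C: D_y·4.8 − (524.3·2.9)·4.35 − 750·3.7 = 0 → D_y = 9389.0445/4.8 = 1956.05 ≈ 1956 N.
ΣF_y = 0: C_y + 1956.05 − 524.3·2.9 − 750 = 0 → C_y = 314.4 N.
ΣF_x = 0: no horizontal applied forces, so C_x = 0.

C_x = 0, C_y = 314.4 N, D_y = 1956 N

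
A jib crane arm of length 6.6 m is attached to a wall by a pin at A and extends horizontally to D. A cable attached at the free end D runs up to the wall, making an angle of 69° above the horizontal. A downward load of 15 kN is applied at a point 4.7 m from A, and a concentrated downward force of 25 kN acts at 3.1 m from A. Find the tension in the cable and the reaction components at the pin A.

ΣM about A: T·sin69°·6.6 − 15·4.7 − 25·3.1 = 0 → T = 148/(6.6·0.93358) = 24.0196 ≈ 24.02 kN.
ΣF_x = 0: A_x − T·cos69° = 0 → A_x = 24.0196 × 0.358368 = 8.608 kN.
ΣF_y = 0: A_y + T·sin69° − 15 − 25 = 0 → A_y = 40 − 24.0196 × 0.93358 = 17.58 kN.

T = 24.02 kN, A_x = 8.608 kN, A_y = 17.58 kN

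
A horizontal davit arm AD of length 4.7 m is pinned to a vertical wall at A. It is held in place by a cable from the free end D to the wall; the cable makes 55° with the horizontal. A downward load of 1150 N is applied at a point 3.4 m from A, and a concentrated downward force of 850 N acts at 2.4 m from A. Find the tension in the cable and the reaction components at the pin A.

T = 1545 N, A_x = 886.4 N, A_y = 734.0 N

ΣM about A: T·sin55°·4.7 − 1150·3.4 − 850·2.4 = 0 → T = 5950/(4.7·0.819152) = 1545.45 ≈ 1545 N.
ΣF_x = 0: A_x − T·cos55° = 0 → A_x = 1545.45 × 0.573576 = 886.4 N.
ΣF_y = 0: A_y + T·sin55° − 1150 − 850 = 0 → A_y = 2000 − 1545.45 × 0.819152 = 734.0 N.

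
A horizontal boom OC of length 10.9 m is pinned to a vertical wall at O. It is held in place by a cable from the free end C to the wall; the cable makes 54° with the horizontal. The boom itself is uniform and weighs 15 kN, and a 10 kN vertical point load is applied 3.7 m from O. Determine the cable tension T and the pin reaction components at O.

T = 13.47 kN, O_x = 7.915 kN, O_y = 14.11 kN

ΣM about O: T·sin54°·10.9 − 15·5.45 − 10·3.7 = 0 → T = 118.75/(10.9·0.809017) = 13.4663 ≈ 13.47 kN.
ΣF_x = 0: O_x − T·cos54° = 0 → O_x = 13.4663 × 0.587785 = 7.915 kN.
ΣF_y = 0: O_y + T·sin54° − 15 − 10 = 0 → O_y = 25 − 13.4663 × 0.809017 = 14.11 kN.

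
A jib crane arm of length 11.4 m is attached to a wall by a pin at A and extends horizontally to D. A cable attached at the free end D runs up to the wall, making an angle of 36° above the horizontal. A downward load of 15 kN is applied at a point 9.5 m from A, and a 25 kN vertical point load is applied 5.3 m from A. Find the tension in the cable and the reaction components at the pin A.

ΣM about A: T·sin36°·11.4 − 15·9.5 − 25·5.3 = 0 → T = 275/(11.4·0.587785) = 41.0402 ≈ 41.04 kN.
ΣF_x = 0: A_x − T·cos36° = 0 → A_x = 41.0402 × 0.809017 = 33.20 kN.
ΣF_y = 0: A_y + T·sin36° − 15 − 25 = 0 → A_y = 40 − 41.0402 × 0.587785 = 15.88 kN.

T = 41.04 kN, A_x = 33.20 kN, A_y = 15.88 kN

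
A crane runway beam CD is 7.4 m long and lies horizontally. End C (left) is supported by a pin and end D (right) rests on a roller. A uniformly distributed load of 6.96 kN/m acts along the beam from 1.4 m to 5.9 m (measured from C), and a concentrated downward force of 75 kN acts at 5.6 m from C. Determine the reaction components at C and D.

C_x = 0, C_y = 34.11 kN, D_y = 72.21 kN

Resultant of the distributed load: 6.96 × 4.5 = 31.32 kN at 3.65 m from C.
Taking moments about C: D_y·7.4 − (6.96·4.5)·3.65 − 75·5.6 = 0 → D_y = 534.318/7.4 = 72.2051 ≈ 72.21 kN.
ΣF_y = 0: C_y + 72.2051 − 6.96·4.5 − 75 = 0 → C_y = 34.11 kN.
ΣF_x = 0: no horizontal applied forces, so C_x = 0.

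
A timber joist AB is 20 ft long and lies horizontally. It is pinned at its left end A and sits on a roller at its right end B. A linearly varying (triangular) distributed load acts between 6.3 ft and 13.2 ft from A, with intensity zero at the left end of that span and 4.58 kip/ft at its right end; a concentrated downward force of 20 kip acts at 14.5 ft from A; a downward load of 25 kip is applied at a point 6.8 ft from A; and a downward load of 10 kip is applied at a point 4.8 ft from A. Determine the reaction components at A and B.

Resultant of the triangular load: ½ × 4.58 × 6.9 = 15.801 kip, acting at 10.9 ft from A (one-third of the span from the peak).
ΣM about A: B_y·20 − (½·4.58·6.9)·10.9 − 20·14.5 − 25·6.8 − 10·4.8 = 0 → B_y = 680.2309/20 = 34.0115 ≈ 34.01 kip.
ΣF_y = 0: A_y + 34.0115 − ½·4.58·6.9 − 20 − 25 − 10 = 0 → A_y = 36.79 kip.
ΣF_x = 0: no horizontal applied forces, so A_x = 0.

A_x = 0, A_y = 36.79 kip, B_y = 34.01 kip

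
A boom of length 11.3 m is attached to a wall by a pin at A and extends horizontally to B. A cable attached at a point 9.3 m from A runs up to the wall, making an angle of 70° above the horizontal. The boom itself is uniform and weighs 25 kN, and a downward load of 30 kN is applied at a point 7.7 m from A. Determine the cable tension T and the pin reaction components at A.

T = 42.60 kN, A_x = 14.57 kN, A_y = 14.97 kN

ΣM about A: T·sin70°·9.3 − 25·5.65 − 30·7.7 = 0 → T = 372.25/(9.3·0.939693) = 42.5957 ≈ 42.60 kN.
ΣF_x = 0: A_x − T·cos70° = 0 → A_x = 42.5957 × 0.34202 = 14.57 kN.
ΣF_y = 0: A_y + T·sin70° − 25 − 30 = 0 → A_y = 55 − 42.5957 × 0.939693 = 14.97 kN.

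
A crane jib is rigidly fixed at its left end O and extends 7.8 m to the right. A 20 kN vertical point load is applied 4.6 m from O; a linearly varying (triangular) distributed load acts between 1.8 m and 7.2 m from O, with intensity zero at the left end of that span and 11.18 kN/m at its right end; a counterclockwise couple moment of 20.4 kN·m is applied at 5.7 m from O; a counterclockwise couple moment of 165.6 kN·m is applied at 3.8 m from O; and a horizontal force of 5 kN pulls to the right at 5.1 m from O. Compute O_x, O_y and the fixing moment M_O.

O_x = -5.000 kN, O_y = 50.19 kN, M_O = 69.00 kN·m

Resultant of the triangular load: ½ × 11.18 × 5.4 = 30.186 kN, acting at 5.4 m from O (one-third of the span from the peak).
ΣF_x = 0: O_x + 5 = 0 → O_x = -5.000 kN.
ΣF_y = 0: O_y − 20 − ½·11.18·5.4 = 0 → O_y = 50.19 kN.
ΣM about O: M_O − 20·4.6 − (½·11.18·5.4)·5.4 + 20.4 + 165.6 = 0 → M_O = 69.00 kN·m.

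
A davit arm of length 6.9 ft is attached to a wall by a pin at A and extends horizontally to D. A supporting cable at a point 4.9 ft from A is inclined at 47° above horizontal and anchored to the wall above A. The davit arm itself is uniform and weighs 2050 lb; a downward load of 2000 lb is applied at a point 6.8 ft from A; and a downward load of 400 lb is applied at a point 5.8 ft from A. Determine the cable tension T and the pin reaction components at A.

ΣM about A: T·sin47°·4.9 − 2050·3.45 − 2000·6.8 − 400·5.8 = 0 → T = 22992.5/(4.9·0.731354) = 6415.97 ≈ 6416 lb.
ΣF_x = 0: A_x − T·cos47° = 0 → A_x = 6415.97 × 0.681998 = 4376 lb.
ΣF_y = 0: A_y + T·sin47° − 2050 − 2000 − 400 = 0 → A_y = 4450 − 6415.97 × 0.731354 = -242.3 lb.

T = 6416 lb, A_x = 4376 lb, A_y = -242.3 lb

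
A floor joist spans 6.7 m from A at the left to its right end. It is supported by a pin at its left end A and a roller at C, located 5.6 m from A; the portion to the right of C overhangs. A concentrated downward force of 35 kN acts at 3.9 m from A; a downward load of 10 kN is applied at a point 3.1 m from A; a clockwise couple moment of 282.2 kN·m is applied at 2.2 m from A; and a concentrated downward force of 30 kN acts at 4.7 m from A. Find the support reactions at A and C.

A_x = 0, A_y = -30.48 kN, C_y = 105.5 kN

Taking moments about A: C_y·5.6 − 35·3.9 − 10·3.1 − 282.2 − 30·4.7 = 0 → C_y = 590.7/5.6 = 105.482 ≈ 105.5 kN.
ΣF_y = 0: A_y + 105.482 − 35 − 10 − 30 = 0 → A_y = -30.48 kN.
ΣF_x = 0: no horizontal applied forces, so A_x = 0.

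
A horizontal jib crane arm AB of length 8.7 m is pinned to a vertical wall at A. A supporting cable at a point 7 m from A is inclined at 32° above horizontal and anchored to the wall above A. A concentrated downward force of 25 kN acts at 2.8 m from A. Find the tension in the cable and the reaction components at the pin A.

ΣM about A: T·sin32°·7 − 25·2.8 = 0 → T = 70/(7·0.529919) = 18.8708 ≈ 18.87 kN.
ΣF_x = 0: A_x − T·cos32° = 0 → A_x = 18.8708 × 0.848048 = 16.00 kN.
ΣF_y = 0: A_y + T·sin32° − 25 = 0 → A_y = 25 − 18.8708 × 0.529919 = 15.00 kN.

T = 18.87 kN, A_x = 16.00 kN, A_y = 15.00 kN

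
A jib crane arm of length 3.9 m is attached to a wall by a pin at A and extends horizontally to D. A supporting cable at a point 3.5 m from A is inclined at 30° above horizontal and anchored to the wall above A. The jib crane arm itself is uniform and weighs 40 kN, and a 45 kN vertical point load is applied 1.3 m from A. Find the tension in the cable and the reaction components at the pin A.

ΣM about A: T·sin30°·3.5 − 40·1.95 − 45·1.3 = 0 → T = 136.5/(3.5·0.5) = 78.00 kN.
ΣF_x = 0: A_x − T·cos30° = 0 → A_x = 78 × 0.866025 = 67.55 kN.
ΣF_y = 0: A_y + T·sin30° − 40 − 45 = 0 → A_y = 85 − 78 × 0.5 = 46.00 kN.

T = 78.00 kN, A_x = 67.55 kN, A_y = 46.00 kN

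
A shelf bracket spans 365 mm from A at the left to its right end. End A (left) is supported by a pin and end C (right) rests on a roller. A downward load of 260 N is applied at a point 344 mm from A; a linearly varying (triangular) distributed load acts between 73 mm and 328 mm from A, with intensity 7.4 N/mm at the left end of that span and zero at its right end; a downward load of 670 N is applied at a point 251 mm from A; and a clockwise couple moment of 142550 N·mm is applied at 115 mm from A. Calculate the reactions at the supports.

A_x = 0, A_y = 368.8 N, C_y = 1505 N

Resultant of the triangular load: ½ × 7.4 × 255 = 943.5 N, acting at 158 mm from A (one-third of the span from the peak).
Taking moments about A: C_y·365 − 260·344 − (½·7.4·255)·158 − 670·251 − 142550 = 0 → C_y = 549233/365 = 1504.75 ≈ 1505 N.
ΣF_y = 0: A_y + 1504.75 − 260 − ½·7.4·255 − 670 = 0 → A_y = 368.8 N.
ΣF_x = 0: no horizontal applied forces, so A_x = 0.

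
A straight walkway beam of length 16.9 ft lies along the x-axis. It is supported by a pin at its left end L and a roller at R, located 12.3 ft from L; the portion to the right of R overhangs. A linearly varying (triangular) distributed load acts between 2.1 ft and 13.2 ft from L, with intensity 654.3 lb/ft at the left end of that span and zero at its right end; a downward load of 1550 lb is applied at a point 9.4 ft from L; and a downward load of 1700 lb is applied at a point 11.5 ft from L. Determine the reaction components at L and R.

Resultant of the triangular load: ½ × 654.3 × 11.1 = 3631.365 lb, acting at 5.8 ft from L (one-third of the span from the peak).
Moments about L: R_y·12.3 − (½·654.3·11.1)·5.8 − 1550·9.4 − 1700·11.5 = 0 → R_y = 55181.917/12.3 = 4486.33 ≈ 4486 lb.
ΣF_y = 0: L_y + 4486.33 − ½·654.3·11.1 − 1550 − 1700 = 0 → L_y = 2395 lb.
ΣF_x = 0: no horizontal applied forces, so L_x = 0.

L_x = 0, L_y = 2395 lb, R_y = 4486 lb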